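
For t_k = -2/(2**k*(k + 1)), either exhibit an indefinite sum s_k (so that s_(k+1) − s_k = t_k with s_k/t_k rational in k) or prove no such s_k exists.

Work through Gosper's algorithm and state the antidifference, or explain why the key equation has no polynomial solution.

t_(k+1)/t_k = (k + 1)/(2*(k + 2)).
Gosper form: A/B · C(k+1)/C(k) with A=k/2 + 1/2, B=k + 2, C=1.
Solve (k/2 + 1/2)·f(k+1) − (k + 1)·f(k) = 1.
deg f ≤ -1 (via 1,1,0).
Negative degree bound (-1): no f exists, t_k not Gosper-summable.

none (Gosper's algorithm certifies no s_k)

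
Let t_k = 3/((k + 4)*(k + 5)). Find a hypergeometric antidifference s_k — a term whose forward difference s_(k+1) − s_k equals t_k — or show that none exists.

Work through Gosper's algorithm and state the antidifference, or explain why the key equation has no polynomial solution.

s_k = 3*k/(4*(k + 4))

r(k) = (k + 4)/(k + 6) after simplifying.
Factor: A=k + 4; B=k + 6; C=1.
Set up (k + 4)·f(k+1) − (k + 5)·f(k) − (1) = 0.
deg f ≤ 1 (via 1,1,0).
Coefficient equations give f(k) = k/4.
So s_k = (B(k−1)f/C)·t_k = (k*(k + 5)/4)·t_k = 3*k/(4*(k + 4)).
Δs = 3/(k**2 + 9*k + 20), as required.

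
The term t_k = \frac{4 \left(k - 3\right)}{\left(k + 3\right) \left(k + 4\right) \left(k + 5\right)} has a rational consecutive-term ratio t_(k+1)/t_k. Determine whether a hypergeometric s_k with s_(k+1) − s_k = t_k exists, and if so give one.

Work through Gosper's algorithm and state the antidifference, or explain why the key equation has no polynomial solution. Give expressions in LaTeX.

The ratio is (k - 2)*(k + 3)/((k - 3)*(k + 6)).
Factor: A=k + 3; B=k + 6; C=k - 3.
Key eq: (k + 3)·f(k+1) = (k + 5)·f(k) + (k - 3).
d = 2 from the (1,1,1) case.
Solving with deg f ≤ 2: f(k) = -k.
Then R = B(k−1)f/C = -k*(k + 5)/(k - 3), so s_k = R(k)·t_k = -4*k/((k + 3)*(k + 4)).
Δs = 4*(k - 3)/(k**3 + 12*k**2 + 47*k + 60), as required.

s_k = - \frac{4 k}{\left(k + 3\right) \left(k + 4\right)}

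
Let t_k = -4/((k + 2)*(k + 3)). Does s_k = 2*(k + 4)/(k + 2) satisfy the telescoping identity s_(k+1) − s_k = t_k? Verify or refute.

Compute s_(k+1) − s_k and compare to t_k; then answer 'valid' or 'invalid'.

valid; difference matches t_k

s_(k+1) = 2*(k + 5)/(k + 3)
s_(k+1) − s_k = -4/(k**2 + 5*k + 6)
(s_(k+1) − s_k) − t_k = 0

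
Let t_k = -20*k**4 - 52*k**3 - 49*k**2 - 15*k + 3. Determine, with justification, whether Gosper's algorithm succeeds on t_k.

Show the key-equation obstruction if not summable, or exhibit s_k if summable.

Compute t_(k+1)/t_k: get (20*k**4 + 132*k**3 + 325*k**2 + 349*k + 133)/(20*k**4 + 52*k**3 + 49*k**2 + 15*k - 3).
Take A(k)=1, B(k)=1, C(k)=k**4 + 13*k**3/5 + 49*k**2/20 + 3*k/4 - 3/20.
Solve (1)·f(k+1) − (1)·f(k) = k**4 + 13*k**3/5 + 49*k**2/20 + 3*k/4 - 3/20.
deg f ≤ 5 (via 0,0,4).
Coefficient equations give f(k) = k*(4*k**4 + 3*k**3 - 3*k**2 - 4*k - 3)/20.
Get s_k = R·t_k = k*(-4*k**4 - 3*k**3 + 3*k**2 + 4*k + 3) with R(k) = B(k−1)f(k)/C(k) = k*(4*k**4 + 3*k**3 - 3*k**2 - 4*k - 3)/(20*k**4 + 52*k**3 + 49*k**2 + 15*k - 3).
Check: Δs_k = -20*k**4 - 52*k**3 - 49*k**2 - 15*k + 3. ✓

Yes. s_k = k*(-4*k**4 - 3*k**3 + 3*k**2 + 4*k + 3).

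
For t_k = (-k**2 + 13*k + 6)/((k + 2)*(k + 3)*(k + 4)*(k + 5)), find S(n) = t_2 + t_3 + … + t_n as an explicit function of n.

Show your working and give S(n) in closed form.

S(n) = (n**3 + 27*n**2 + 17*n - 45)/(15*(n**3 + 12*n**2 + 47*n + 60))

Step 1: r(k) = (k + 2)*(13*k - (k + 1)**2 + 19)/((k + 6)*(-k**2 + 13*k + 6)).
Take A(k)=k + 2, B(k)=k + 6, C(k)=k**2 - 13*k - 6.
f must satisfy (k + 2)·f(k+1) − (k + 5)·f(k) = k**2 - 13*k - 6.
From deg A=1, deg B=1, deg C=2: d=3.
Solving with deg f ≤ 3: f(k) = -k*(k**2 + 15*k + 2)/6.
Certificate R = B(k−1)f/C = -k*(k + 5)*(k**2 + 15*k + 2)/(6*(k**2 - 13*k - 6)) gives s_k = k*(k**2 + 15*k + 2)/(6*(k + 2)*(k + 3)*(k + 4)).
Δs = (-k**2 + 13*k + 6)/(k**4 + 14*k**3 + 71*k**2 + 154*k + 120), as required.
Telescope: S(n) = s_(n+1) − s_(2) = (n**3 + 18*n**2 + 35*n + 18)/(6*(n**3 + 12*n**2 + 47*n + 60)) − (1/10) = (n**3 + 27*n**2 + 17*n - 45)/(15*(n**3 + 12*n**2 + 47*n + 60)).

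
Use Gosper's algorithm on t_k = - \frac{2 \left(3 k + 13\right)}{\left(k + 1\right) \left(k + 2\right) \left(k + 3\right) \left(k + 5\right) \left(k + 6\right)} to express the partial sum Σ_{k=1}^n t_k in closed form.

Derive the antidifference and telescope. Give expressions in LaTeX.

S(n) = \frac{n \left(- n^{2} - 11 n - 36\right)}{18 \left(n^{3} + 11 n^{2} + 36 n + 36\right)}

Step 1: r(k) = (k + 1)*(k + 5)*(3*k + 16)/((k + 4)*(k + 7)*(3*k + 13)).
So A=k + 1 and B=k + 7, with C=k**2 + 25*k/3 + 52/3.
Need (k + 1)·f(k+1) − (k + 6)·f(k) = k**2 + 25*k/3 + 52/3.
From deg A=1, deg B=1, deg C=2: d=5.
A polynomial solution: f(k) = k*(k + 3)*(k + 4)*(k**2 + 8*k + 17)/30.
Get s_k = R·t_k = k*(-k**2 - 8*k - 17)/(5*(k**3 + 8*k**2 + 17*k + 10)) with R(k) = B(k−1)f(k)/C(k) = k*(k + 3)*(k + 6)*(k**2 + 8*k + 17)/(10*(3*k + 13)).
Check: Δs_k = 2*(-3*k - 13)/(k**5 + 17*k**4 + 107*k**3 + 307*k**2 + 396*k + 180). ✓
Σ_(k=1)^n t_k = s_(n+1) − s_(1) = ((-n**3 - 11*n**2 - 36*n - 26)/(5*(n**3 + 11*n**2 + 36*n + 36))) − (-13/90), i.e. n*(-n**2 - 11*n - 36)/(18*(n**3 + 11*n**2 + 36*n + 36)).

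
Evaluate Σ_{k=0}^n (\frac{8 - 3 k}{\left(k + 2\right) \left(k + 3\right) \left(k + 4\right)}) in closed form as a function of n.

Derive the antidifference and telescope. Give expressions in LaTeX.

S(n) = \frac{n^{2} + 25 n + 24}{6 \left(n^{2} + 7 n + 12\right)}

Compute t_(k+1)/t_k: get (k + 2)*(3*k - 5)/((k + 5)*(3*k - 8)).
Gosper form: A/B · C(k+1)/C(k) with A=k + 2, B=k + 5, C=k - 8/3.
Set up (k + 2)·f(k+1) − (k + 4)·f(k) − (k - 8/3) = 0.
Bound: deg f ≤ 2.
Coefficient equations give f(k) = -k*(k + 23)/18.
Certificate R = B(k−1)f/C = -k*(k + 4)*(k + 23)/(6*(3*k - 8)) gives s_k = k*(k + 23)/(6*(k + 2)*(k + 3)).
Verify: (8 - 3*k)/(k**3 + 9*k**2 + 26*k + 24) matches t_k.
Telescope: S(n) = s_(n+1) − s_(0) = (n**2 + 25*n + 24)/(6*(n**2 + 7*n + 12)) − (0) = (n**2 + 25*n + 24)/(6*(n**2 + 7*n + 12)).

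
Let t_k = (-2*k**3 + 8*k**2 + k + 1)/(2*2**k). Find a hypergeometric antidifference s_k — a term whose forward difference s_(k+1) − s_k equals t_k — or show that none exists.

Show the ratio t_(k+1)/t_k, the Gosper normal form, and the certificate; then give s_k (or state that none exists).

The ratio is (k**3 - k**2 - 11*k/2 - 4)/(2*k**3 - 8*k**2 - k - 1).
Factor: A=1/2; B=1; C=k**3 - 4*k**2 - k/2 - 1/2.
Need (1/2)·f(k+1) − (1)·f(k) = k**3 - 4*k**2 - k/2 - 1/2.
Bound: deg f ≤ 3.
Solving with deg f ≤ 3: f(k) = -k*(2*k**2 - 2*k + 1).
So s_k = (B(k−1)f/C)·t_k = (-2*k*(2*k**2 - 2*k + 1)/(2*k**3 - 8*k**2 - k - 1))·t_k = k*(2*k**2 - 2*k + 1)/2**k.
Verify: (-2*k**3 + 8*k**2 + k + 1)/(2*2**k) matches t_k.

s_k = k*(2*k**2 - 2*k + 1)/2**k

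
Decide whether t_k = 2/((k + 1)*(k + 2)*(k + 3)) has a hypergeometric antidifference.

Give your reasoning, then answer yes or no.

Yes. s_k = k*(k + 3)/(2*(k + 1)*(k + 2)).

r(k) = (k + 1)/(k + 4) after simplifying.
So A=k + 1 and B=k + 4, with C=1.
Solve (k + 1)·f(k+1) − (k + 3)·f(k) = 1.
Degrees (1,1,0) ⇒ d ≤ 2.
Solve for f: f(k) = k*(k + 3)/4 (degree 2 ≤ 2).
Get s_k = R·t_k = k*(k + 3)/(2*(k + 1)*(k + 2)) with R(k) = B(k−1)f(k)/C(k) = k*(k + 3)**2/4.
s_(k+1) − s_k = 2/(k**3 + 6*k**2 + 11*k + 6) = t_k.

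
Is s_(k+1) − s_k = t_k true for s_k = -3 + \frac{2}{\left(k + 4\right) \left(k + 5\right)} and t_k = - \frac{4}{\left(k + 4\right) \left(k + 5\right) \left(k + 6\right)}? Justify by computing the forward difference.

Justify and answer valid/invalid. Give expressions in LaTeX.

s_(k+1) = -3 + 2/((k + 5)*(k + 6))
s_(k+1) − s_k = -4/(k**3 + 15*k**2 + 74*k + 120)
(s_(k+1) − s_k) − t_k = 0

valid; difference matches t_k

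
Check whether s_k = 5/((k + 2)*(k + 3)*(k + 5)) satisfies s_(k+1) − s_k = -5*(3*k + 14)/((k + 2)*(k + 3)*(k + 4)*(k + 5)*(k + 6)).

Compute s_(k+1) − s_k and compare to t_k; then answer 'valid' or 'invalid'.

Valid: the claim telescopes to t_k.

s_(k+1) = 5/((k + 3)*(k + 4)*(k + 6))
s_(k+1) − s_k = 5*(-3*k - 14)/(k**5 + 20*k**4 + 155*k**3 + 580*k**2 + 1044*k + 720)
(s_(k+1) − s_k) − t_k = 0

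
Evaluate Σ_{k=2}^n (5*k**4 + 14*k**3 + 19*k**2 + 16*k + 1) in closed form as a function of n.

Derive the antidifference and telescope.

Step 1: r(k) = (5*k**4 + 34*k**3 + 91*k**2 + 116*k + 55)/(5*k**4 + 14*k**3 + 19*k**2 + 16*k + 1).
Factor: A=1; B=1; C=k**4 + 14*k**3/5 + 19*k**2/5 + 16*k/5 + 1/5.
Solve (1)·f(k+1) − (1)·f(k) = k**4 + 14*k**3/5 + 19*k**2/5 + 16*k/5 + 1/5.
Degrees (0,0,4) ⇒ d ≤ 5.
Coefficient equations give f(k) = k*(k**4 + k**3 + k**2 + 2*k - 4)/5.
Certificate R = B(k−1)f/C = k*(k**4 + k**3 + k**2 + 2*k - 4)/(5*k**4 + 14*k**3 + 19*k**2 + 16*k + 1) gives s_k = k*(k**4 + k**3 + k**2 + 2*k - 4).
s_(k+1) − s_k = 5*k**4 + 14*k**3 + 19*k**2 + 16*k + 1 = t_k.
Telescope: S(n) = s_(n+1) − s_(2) = n**5 + 6*n**4 + 15*n**3 + 21*n**2 + 12*n + 1 − (56) = n**5 + 6*n**4 + 15*n**3 + 21*n**2 + 12*n - 55.

S(n) = n**5 + 6*n**4 + 15*n**3 + 21*n**2 + 12*n - 55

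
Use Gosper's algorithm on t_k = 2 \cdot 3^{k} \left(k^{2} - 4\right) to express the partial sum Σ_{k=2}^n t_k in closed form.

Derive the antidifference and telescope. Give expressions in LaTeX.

t_(k+1)/t_k = 3*((k + 1)**2 - 4)/(k**2 - 4).
So A=3 and B=1, with C=k**2 - 4.
Solve (3)·f(k+1) − (1)·f(k) = k**2 - 4.
From deg A=0, deg B=0, deg C=2: d=2.
Solving with deg f ≤ 2: f(k) = (k**2 - 3*k - 1)/2.
R(k) = B(k−1)·f(k)/C(k) = (k**2 - 3*k - 1)/(2*(k - 2)*(k + 2)); s_k = R·t_k = 3**k*(k**2 - 3*k - 1).
Δs = 2*3**k*(k**2 - 4), as required.
Telescope: S(n) = s_(n+1) − s_(2) = 3**(n + 1)*(n**2 - n - 3) − (-27) = 3*3**n*n**2 - 3*3**n*n - 9*3**n + 27.

S(n) = 3 \cdot 3^{n} n^{2} - 3 \cdot 3^{n} n - 9 \cdot 3^{n} + 27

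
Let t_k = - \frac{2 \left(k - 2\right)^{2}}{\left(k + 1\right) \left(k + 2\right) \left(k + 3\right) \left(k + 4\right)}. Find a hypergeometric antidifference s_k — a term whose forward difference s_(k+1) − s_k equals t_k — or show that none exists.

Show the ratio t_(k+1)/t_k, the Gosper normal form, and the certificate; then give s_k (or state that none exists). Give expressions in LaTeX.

The ratio is (k - 1)**2*(k + 1)/((k - 2)**2*(k + 5)).
Take A(k)=k + 1, B(k)=k + 5, C(k)=k**2 - 4*k + 4.
Solve (k + 1)·f(k+1) − (k + 4)·f(k) = k**2 - 4*k + 4.
From deg A=1, deg B=1, deg C=2: d=3.
Solve for f: f(k) = k*(k**2 + 2*k + 13)/4 (degree 3 ≤ 3).
Then R = B(k−1)f/C = k*(k + 4)*(k**2 + 2*k + 13)/(4*(k - 2)**2), so s_k = R(k)·t_k = k*(-k**2 - 2*k - 13)/(2*(k**3 + 6*k**2 + 11*k + 6)).
Check: Δs_k = 2*(-k**2 + 4*k - 4)/(k**4 + 10*k**3 + 35*k**2 + 50*k + 24). ✓

s_k = \frac{k \left(- k^{2} - 2 k - 13\right)}{2 \left(k^{3} + 6 k^{2} + 11 k + 6\right)}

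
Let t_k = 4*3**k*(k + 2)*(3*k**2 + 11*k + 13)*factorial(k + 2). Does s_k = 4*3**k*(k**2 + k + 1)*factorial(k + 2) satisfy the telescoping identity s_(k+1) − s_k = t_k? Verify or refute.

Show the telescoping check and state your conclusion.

s_(k+1) = 12*3**k*(k**2 + 3*k + 3)*factorial(k + 3)
s_(k+1) − s_k = 4*3**k*(k + 2)*(3*k**2 + 11*k + 13)*factorial(k + 2)
(s_(k+1) − s_k) − t_k = 0

valid; difference matches t_k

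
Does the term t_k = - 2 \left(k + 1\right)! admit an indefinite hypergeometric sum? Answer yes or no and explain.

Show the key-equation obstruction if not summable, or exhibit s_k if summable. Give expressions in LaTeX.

No — t_k has no hypergeometric antidifference.

r(k) = k + 2 after simplifying.
So A=k + 2 and B=1, with C=1.
Need (k + 2)·f(k+1) − (1)·f(k) = 1.
d = -1 from the (1,0,0) case.
Negative degree bound (-1): no f exists, t_k not Gosper-summable.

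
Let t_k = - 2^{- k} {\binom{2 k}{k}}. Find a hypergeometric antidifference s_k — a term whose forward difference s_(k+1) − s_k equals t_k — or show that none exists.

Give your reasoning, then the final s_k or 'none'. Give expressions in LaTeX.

none (Gosper's algorithm certifies no s_k)

The ratio is (2*k + 1)/(k + 1).
So A=2*k + 1 and B=k + 1, with C=1.
Solve (2*k + 1)·f(k+1) − (k)·f(k) = 1.
Degrees (1,1,0) ⇒ d ≤ -1.
Negative degree bound (-1): no f exists, t_k not Gosper-summable.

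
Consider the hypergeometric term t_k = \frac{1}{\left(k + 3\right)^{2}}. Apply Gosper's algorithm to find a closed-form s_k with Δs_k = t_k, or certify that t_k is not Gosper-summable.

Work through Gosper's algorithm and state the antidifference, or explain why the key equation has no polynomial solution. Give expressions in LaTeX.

none — t_k is not Gosper-summable

Ratio r(k) = (k + 3)**2/(k + 4)**2.
Normal form (A,B,C) = (k**2 + 6*k + 9, k**2 + 8*k + 16, 1).
Set up (k**2 + 6*k + 9)·f(k+1) − (k**2 + 6*k + 9)·f(k) − (1) = 0.
From deg A=2, deg B=2, deg C=0: d=0.
Write f(k) = c0. Then LHS − RHS = -1, requiring -1 = 0: contradictory. No certificate.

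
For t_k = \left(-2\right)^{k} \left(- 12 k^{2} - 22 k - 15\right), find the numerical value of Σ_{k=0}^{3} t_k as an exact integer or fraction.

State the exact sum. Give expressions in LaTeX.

Compute t_(k+1)/t_k: get 2*(-12*k**2 - 46*k - 49)/(12*k**2 + 22*k + 15).
Normal form (A,B,C) = (-2, 1, k**2 + 11*k/6 + 5/4).
Set up (-2)·f(k+1) − (1)·f(k) − (k**2 + 11*k/6 + 5/4) = 0.
d = 2 from the (0,0,2) case.
Solving with deg f ≤ 2: f(k) = -(4*k**2 + 2*k + 1)/12.
Then R = B(k−1)f/C = -(4*k**2 + 2*k + 1)/(12*k**2 + 22*k + 15), so s_k = R(k)·t_k = (-2)**k*(4*k**2 + 2*k + 1).
Δs = (-2)**k*(-12*k**2 - 22*k - 15), as required.
Telescoping: Σ = s_(4) − s_(0) = 1168 − (1) = 1167.

Σ = 1167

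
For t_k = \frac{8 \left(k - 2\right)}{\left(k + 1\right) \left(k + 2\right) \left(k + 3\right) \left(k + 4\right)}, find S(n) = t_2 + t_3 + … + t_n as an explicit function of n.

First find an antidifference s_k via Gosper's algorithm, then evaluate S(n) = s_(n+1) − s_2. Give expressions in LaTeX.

S(n) = \frac{n^{3} + 9 n^{2} - 34 n + 24}{15 \left(n^{3} + 9 n^{2} + 26 n + 24\right)}

Ratio r(k) = (k - 1)*(k + 1)/((k - 2)*(k + 5)).
So A=k + 1 and B=k + 5, with C=k - 2.
Set up (k + 1)·f(k+1) − (k + 4)·f(k) − (k - 2) = 0.
Bound: deg f ≤ 3.
A polynomial solution: f(k) = -k*(k**2 + 6*k + 17)/12.
Then R = B(k−1)f/C = -k*(k + 4)*(k**2 + 6*k + 17)/(12*(k - 2)), so s_k = R(k)·t_k = 2*k*(-k**2 - 6*k - 17)/(3*(k + 1)*(k + 2)*(k + 3)).
Δs = 8*(k - 2)/(k**4 + 10*k**3 + 35*k**2 + 50*k + 24), as required.
s_(n+1) = 2*(-n**3 - 9*n**2 - 32*n - 24)/(3*(n**3 + 9*n**2 + 26*n + 24)) and s_(2) = -11/15, so S(n) = (n**3 + 9*n**2 - 34*n + 24)/(15*(n**3 + 9*n**2 + 26*n + 24)).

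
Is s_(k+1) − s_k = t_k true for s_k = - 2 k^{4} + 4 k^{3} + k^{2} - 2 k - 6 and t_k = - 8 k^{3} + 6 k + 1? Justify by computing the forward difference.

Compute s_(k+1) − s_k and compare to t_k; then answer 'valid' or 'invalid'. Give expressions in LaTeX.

Valid — Δs_k = t_k.

s_(k+1) = -2*k**4 - 4*k**3 + k**2 + 4*k - 5
s_(k+1) − s_k = -8*k**3 + 6*k + 1
(s_(k+1) − s_k) − t_k = 0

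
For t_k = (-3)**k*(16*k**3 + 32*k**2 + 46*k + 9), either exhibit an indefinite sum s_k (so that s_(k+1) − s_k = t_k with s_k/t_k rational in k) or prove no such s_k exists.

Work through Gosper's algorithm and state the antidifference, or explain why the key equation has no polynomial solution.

s_k = (-3)**k*(-4*k**3 + k**2 - 4*k + 3)

t_(k+1)/t_k = 3*(-16*k**3 - 80*k**2 - 158*k - 103)/(16*k**3 + 32*k**2 + 46*k + 9).
Normal form (A,B,C) = (-3, 1, k**3 + 2*k**2 + 23*k/8 + 9/16).
Solve (-3)·f(k+1) − (1)·f(k) = k**3 + 2*k**2 + 23*k/8 + 9/16.
d = 3 from the (0,0,3) case.
Solving with deg f ≤ 3: f(k) = -(4*k**3 - k**2 + 4*k - 3)/16.
Certificate R = B(k−1)f/C = -(4*k**3 - k**2 + 4*k - 3)/(16*k**3 + 32*k**2 + 46*k + 9) gives s_k = (-3)**k*(-4*k**3 + k**2 - 4*k + 3).
Check: Δs_k = (-3)**k*(16*k**3 + 32*k**2 + 46*k + 9). ✓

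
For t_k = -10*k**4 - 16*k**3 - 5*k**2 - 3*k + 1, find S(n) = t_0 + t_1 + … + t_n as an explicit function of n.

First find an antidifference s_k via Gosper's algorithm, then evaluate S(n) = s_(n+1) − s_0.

Compute t_(k+1)/t_k: get (10*k**4 + 56*k**3 + 113*k**2 + 101*k + 33)/(10*k**4 + 16*k**3 + 5*k**2 + 3*k - 1).
Normal form (A,B,C) = (1, 1, k**4 + 8*k**3/5 + k**2/2 + 3*k/10 - 1/10).
f must satisfy (1)·f(k+1) − (1)·f(k) = k**4 + 8*k**3/5 + k**2/2 + 3*k/10 - 1/10.
Bound: deg f ≤ 5.
Match coefficients ⇒ f(k) = k*(2*k**4 - k**3 - 3*k**2 + 3*k - 2)/10.
Get s_k = R·t_k = k*(-2*k**4 + k**3 + 3*k**2 - 3*k + 2) with R(k) = B(k−1)f(k)/C(k) = k*(2*k**4 - k**3 - 3*k**2 + 3*k - 2)/(10*k**4 + 16*k**3 + 5*k**2 + 3*k - 1).
s_(k+1) − s_k = -10*k**4 - 16*k**3 - 5*k**2 - 3*k + 1 = t_k.
s_(n+1) = -2*n**5 - 9*n**4 - 13*n**3 - 8*n**2 - n + 1 and s_(0) = 0, so S(n) = -2*n**5 - 9*n**4 - 13*n**3 - 8*n**2 - n + 1.

S(n) = -2*n**5 - 9*n**4 - 13*n**3 - 8*n**2 - n + 1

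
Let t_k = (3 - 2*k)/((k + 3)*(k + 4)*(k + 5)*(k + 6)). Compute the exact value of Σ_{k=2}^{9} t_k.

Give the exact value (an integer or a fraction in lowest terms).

t_(k+1)/t_k = (k + 3)*(2*k - 1)/((k + 7)*(2*k - 3)).
Gosper form: A/B · C(k+1)/C(k) with A=k + 3, B=k + 7, C=k - 3/2.
Need (k + 3)·f(k+1) − (k + 6)·f(k) = k - 3/2.
Bound: deg f ≤ 3.
Solve for f: f(k) = -k/2 (degree 1 ≤ 3).
Certificate R = B(k−1)f/C = -k*(k + 6)/(2*k - 3) gives s_k = k/((k + 3)*(k + 4)*(k + 5)).
s_(k+1) − s_k = (3 - 2*k)/(k**4 + 18*k**3 + 119*k**2 + 342*k + 360) = t_k.
Telescoping: Σ = s_(10) − s_(2) = 1/273 − (1/105) = -8/1365.

Σ = -8/1365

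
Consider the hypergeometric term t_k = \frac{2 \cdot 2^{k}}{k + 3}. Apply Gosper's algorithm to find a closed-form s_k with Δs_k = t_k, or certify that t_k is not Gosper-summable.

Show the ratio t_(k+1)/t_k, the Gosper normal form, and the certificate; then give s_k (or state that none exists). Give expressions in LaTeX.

The ratio is 2*(k + 3)/(k + 4).
Normal form (A,B,C) = (2*k + 6, k + 4, 1).
Solve (2*k + 6)·f(k+1) − (k + 3)·f(k) = 1.
d = -1 from the (1,1,0) case.
Negative degree bound (-1): no f exists, t_k not Gosper-summable.

none (Gosper's algorithm certifies no s_k)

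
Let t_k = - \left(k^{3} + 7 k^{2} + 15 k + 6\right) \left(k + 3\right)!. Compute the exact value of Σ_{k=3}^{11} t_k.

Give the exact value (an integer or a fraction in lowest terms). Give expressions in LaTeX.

Σ = -217073945078640

Ratio r(k) = (k**4 + 14*k**3 + 72*k**2 + 157*k + 116)/(k**3 + 7*k**2 + 15*k + 6).
Gosper form: A/B · C(k+1)/C(k) with A=k + 4, B=1, C=k**3 + 7*k**2 + 15*k + 6.
f must satisfy (k + 4)·f(k+1) − (1)·f(k) = k**3 + 7*k**2 + 15*k + 6.
d = 2 from the (1,0,3) case.
Solve for f: f(k) = k**2 + 2*k - 2 (degree 2 ≤ 2).
So s_k = (B(k−1)f/C)·t_k = ((k**2 + 2*k - 2)/(k**3 + 7*k**2 + 15*k + 6))·t_k = -(k**2 + 2*k - 2)*factorial(k + 3).
Δs = -(k**3 + 7*k**2 + 15*k + 6)*factorial(k + 3), as required.
Evaluate s at k=12 and k=3: -217073945088000 and -9360; difference -217073945078640.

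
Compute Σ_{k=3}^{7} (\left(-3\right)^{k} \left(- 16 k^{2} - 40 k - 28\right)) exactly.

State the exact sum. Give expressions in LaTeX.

t_(k+1)/t_k = 3*(-4*k**2 - 18*k - 21)/(4*k**2 + 10*k + 7).
Normal form (A,B,C) = (-3, 1, k**2 + 5*k/2 + 7/4).
Need (-3)·f(k+1) − (1)·f(k) = k**2 + 5*k/2 + 7/4.
d = 2 from the (0,0,2) case.
Coefficient equations give f(k) = -(2*k + 1)**2/16.
Get s_k = R·t_k = (-3)**k*(4*k**2 + 4*k + 1) with R(k) = B(k−1)f(k)/C(k) = -(2*k + 1)**2/(4*(4*k**2 + 10*k + 7)).
Verify: (-3)**k*(-16*k**2 - 40*k - 28) matches t_k.
Evaluate s at k=8 and k=3: 1896129 and -1323; difference 1897452.

Σ = 1897452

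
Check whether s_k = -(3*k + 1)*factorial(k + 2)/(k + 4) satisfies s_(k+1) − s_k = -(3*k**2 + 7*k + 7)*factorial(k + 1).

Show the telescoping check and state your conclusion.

s_(k+1) = -(3*k + 4)*factorial(k + 3)/(k + 5)
s_(k+1) − s_k = -(3*k**3 + 22*k**2 + 48*k + 43)*factorial(k + 2)/((k + 4)*(k + 5))
(s_(k+1) − s_k) − t_k = 2*(3*k**3 + 19*k**2 + 32*k + 27)*factorial(k + 1)/((k + 4)*(k + 5))

Invalid: residual 2*(3*k**3 + 19*k**2 + 32*k + 27)*factorial(k + 1)/((k + 4)*(k + 5)) ≠ 0.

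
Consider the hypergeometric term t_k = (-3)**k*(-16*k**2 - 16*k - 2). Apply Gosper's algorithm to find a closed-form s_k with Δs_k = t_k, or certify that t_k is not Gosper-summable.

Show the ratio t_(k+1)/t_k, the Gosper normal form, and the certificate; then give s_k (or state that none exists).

Ratio r(k) = 3*(-8*k**2 - 24*k - 17)/(8*k**2 + 8*k + 1).
Gosper form: A/B · C(k+1)/C(k) with A=-3, B=1, C=k**2 + k + 1/8.
Solve (-3)·f(k+1) − (1)·f(k) = k**2 + k + 1/8.
deg f ≤ 2 (via 0,0,2).
Coefficient equations give f(k) = -(4*k**2 - 2*k - 1)/16.
Get s_k = R·t_k = (-3)**k*(4*k**2 - 2*k - 1) with R(k) = B(k−1)f(k)/C(k) = -(4*k**2 - 2*k - 1)/(2*(8*k**2 + 8*k + 1)).
Δs = (-3)**k*(-16*k**2 - 16*k - 2), as required.

s_k = (-3)**k*(4*k**2 - 2*k - 1)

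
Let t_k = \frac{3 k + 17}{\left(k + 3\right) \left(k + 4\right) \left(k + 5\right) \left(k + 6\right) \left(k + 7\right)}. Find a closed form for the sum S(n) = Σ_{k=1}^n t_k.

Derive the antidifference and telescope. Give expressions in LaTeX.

Step 1: r(k) = (k + 3)*(3*k + 20)/((k + 8)*(3*k + 17)).
Factor: A=k + 3; B=k + 8; C=k + 17/3.
f must satisfy (k + 3)·f(k+1) − (k + 7)·f(k) = k + 17/3.
Degrees (1,1,1) ⇒ d ≤ 4.
A polynomial solution: f(k) = k*(k + 5)*(k**2 + 13*k + 54)/216.
So s_k = (B(k−1)f/C)·t_k = (k*(k + 5)*(k + 7)*(k**2 + 13*k + 54)/(72*(3*k + 17)))·t_k = k*(k**2 + 13*k + 54)/(72*(k**3 + 13*k**2 + 54*k + 72)).
Verify: (3*k + 17)/(k**5 + 25*k**4 + 245*k**3 + 1175*k**2 + 2754*k + 2520) matches t_k.
Σ_(k=1)^n t_k = s_(n+1) − s_(1) = ((n**3 + 16*n**2 + 83*n + 68)/(72*(n**3 + 16*n**2 + 83*n + 140))) − (17/2520), i.e. n*(n**2 + 16*n + 83)/(140*(n**3 + 16*n**2 + 83*n + 140)).

S(n) = \frac{n \left(n^{2} + 16 n + 83\right)}{140 \left(n^{3} + 16 n^{2} + 83 n + 140\right)}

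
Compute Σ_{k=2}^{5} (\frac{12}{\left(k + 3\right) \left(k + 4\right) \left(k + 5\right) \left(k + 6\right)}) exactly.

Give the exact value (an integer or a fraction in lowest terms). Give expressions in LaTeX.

Step 1: r(k) = (k + 3)/(k + 7).
So A=k + 3 and B=k + 7, with C=1.
f must satisfy (k + 3)·f(k+1) − (k + 6)·f(k) = 1.
deg f ≤ 3 (via 1,1,0).
Coefficient equations give f(k) = k*(k**2 + 12*k + 47)/180.
Then R = B(k−1)f/C = k*(k + 6)*(k**2 + 12*k + 47)/180, so s_k = R(k)·t_k = k*(k**2 + 12*k + 47)/(15*(k + 3)*(k + 4)*(k + 5)).
Check: Δs_k = 12/(k**4 + 18*k**3 + 119*k**2 + 342*k + 360). ✓
Telescoping: Σ = s_(6) − s_(2) = 31/495 − (1/21) = 52/3465.

Σ = 52/3465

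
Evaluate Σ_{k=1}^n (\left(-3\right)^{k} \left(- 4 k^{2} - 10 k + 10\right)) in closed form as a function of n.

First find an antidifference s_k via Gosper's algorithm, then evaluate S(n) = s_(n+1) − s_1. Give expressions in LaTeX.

S(n) = - 3 \left(-3\right)^{n} n^{2} - 9 \left(-3\right)^{n} n + 6 \left(-3\right)^{n} - 6

r(k) = 3*(-5*k - 2*(k + 1)**2)/(2*k**2 + 5*k - 5) after simplifying.
A = -3, B = 1, C = k**2 + 5*k/2 - 5/2.
Need (-3)·f(k+1) − (1)·f(k) = k**2 + 5*k/2 - 5/2.
From deg A=0, deg B=0, deg C=2: d=2.
Solving with deg f ≤ 2: f(k) = -(k**2 + k - 4)/4.
R(k) = B(k−1)·f(k)/C(k) = -(k**2 + k - 4)/(2*(2*k**2 + 5*k - 5)); s_k = R·t_k = (-3)**k*(k**2 + k - 4).
s_(k+1) − s_k = (-3)**k*(-4*k**2 - 10*k + 10) = t_k.
Σ_(k=1)^n t_k = s_(n+1) − s_(1) = ((-3)**(n + 1)*(n**2 + 3*n - 2)) − (6), i.e. -3*(-3)**n*n**2 - 9*(-3)**n*n + 6*(-3)**n - 6.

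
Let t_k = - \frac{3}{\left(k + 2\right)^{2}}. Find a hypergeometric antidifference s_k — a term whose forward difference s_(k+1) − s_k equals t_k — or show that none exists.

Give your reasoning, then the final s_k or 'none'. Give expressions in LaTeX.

r(k) = (k + 2)**2/(k + 3)**2 after simplifying.
A = k**2 + 4*k + 4, B = k**2 + 6*k + 9, C = 1.
Solve (k**2 + 4*k + 4)·f(k+1) − (k**2 + 4*k + 4)·f(k) = 1.
d = 0 from the (2,2,0) case.
f = c0 ⇒ A·f(k+1) − B(k−1)·f(k) − C = -1. The system {-1 = 0} is inconsistent; no antidifference.

none — t_k is not Gosper-summable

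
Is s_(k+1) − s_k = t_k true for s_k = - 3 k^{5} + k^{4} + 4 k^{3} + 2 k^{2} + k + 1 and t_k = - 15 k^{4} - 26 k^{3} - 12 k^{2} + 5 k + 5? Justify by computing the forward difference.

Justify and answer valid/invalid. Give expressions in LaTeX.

s_(k+1) = -3*k**5 - 14*k**4 - 22*k**3 - 10*k**2 + 6*k + 6
s_(k+1) − s_k = -15*k**4 - 26*k**3 - 12*k**2 + 5*k + 5
(s_(k+1) − s_k) − t_k = 0

valid; difference matches t_k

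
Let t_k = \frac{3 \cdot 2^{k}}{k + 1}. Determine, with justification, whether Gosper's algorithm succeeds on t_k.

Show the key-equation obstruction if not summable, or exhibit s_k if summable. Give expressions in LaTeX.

No — t_k has no hypergeometric antidifference.

t_(k+1)/t_k = 2*(k + 1)/(k + 2).
So A=2*k + 2 and B=k + 2, with C=1.
Key eq: (2*k + 2)·f(k+1) = (k + 1)·f(k) + (1).
Degrees (1,1,0) ⇒ d ≤ -1.
Bound -1 < 0, so the key equation has no polynomial solution.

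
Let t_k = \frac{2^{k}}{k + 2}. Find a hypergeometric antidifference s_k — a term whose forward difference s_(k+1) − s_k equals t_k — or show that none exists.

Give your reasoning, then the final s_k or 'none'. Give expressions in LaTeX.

no hypergeometric antidifference exists

The ratio is 2*(k + 2)/(k + 3).
Take A(k)=2*k + 4, B(k)=k + 3, C(k)=1.
Set up (2*k + 4)·f(k+1) − (k + 2)·f(k) − (1) = 0.
From deg A=1, deg B=1, deg C=0: d=-1.
deg f ≤ -1 is impossible — no certificate.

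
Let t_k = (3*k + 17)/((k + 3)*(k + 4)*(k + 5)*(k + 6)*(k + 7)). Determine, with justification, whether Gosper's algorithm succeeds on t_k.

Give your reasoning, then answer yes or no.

Ratio r(k) = (k + 3)*(3*k + 20)/((k + 8)*(3*k + 17)).
A = k + 3, B = k + 8, C = k + 17/3.
f must satisfy (k + 3)·f(k+1) − (k + 7)·f(k) = k + 17/3.
deg f ≤ 4 (via 1,1,1).
Solving with deg f ≤ 4: f(k) = k*(k + 5)*(k**2 + 13*k + 54)/216.
So s_k = (B(k−1)f/C)·t_k = (k*(k + 5)*(k + 7)*(k**2 + 13*k + 54)/(72*(3*k + 17)))·t_k = k*(k**2 + 13*k + 54)/(72*(k**3 + 13*k**2 + 54*k + 72)).
Δs = (3*k + 17)/(k**5 + 25*k**4 + 245*k**3 + 1175*k**2 + 2754*k + 2520), as required.

Yes. s_k = k*(k**2 + 13*k + 54)/(72*(k**3 + 13*k**2 + 54*k + 72)).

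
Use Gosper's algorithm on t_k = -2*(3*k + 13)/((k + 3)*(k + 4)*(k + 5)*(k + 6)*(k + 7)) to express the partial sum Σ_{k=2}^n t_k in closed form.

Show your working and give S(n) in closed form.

S(n) = (-n**3 - 17*n**2 - 94*n + 112)/(140*(n**3 + 17*n**2 + 94*n + 168))

The ratio is (k + 3)*(3*k + 16)/((k + 8)*(3*k + 13)).
Gosper form: A/B · C(k+1)/C(k) with A=k + 3, B=k + 8, C=k + 13/3.
f must satisfy (k + 3)·f(k+1) − (k + 7)·f(k) = k + 13/3.
Bound: deg f ≤ 4.
Coefficient equations give f(k) = k*(k + 4)*(k**2 + 14*k + 63)/270.
R(k) = B(k−1)·f(k)/C(k) = k*(k + 4)*(k + 7)*(k**2 + 14*k + 63)/(90*(3*k + 13)); s_k = R·t_k = k*(-k**2 - 14*k - 63)/(45*(k**3 + 14*k**2 + 63*k + 90)).
Δs = 2*(-3*k - 13)/(k**5 + 25*k**4 + 245*k**3 + 1175*k**2 + 2754*k + 2520), as required.
Σ_(k=2)^n t_k = s_(n+1) − s_(2) = ((-n**3 - 17*n**2 - 94*n - 78)/(45*(n**3 + 17*n**2 + 94*n + 168))) − (-19/1260), i.e. (-n**3 - 17*n**2 - 94*n + 112)/(140*(n**3 + 17*n**2 + 94*n + 168)).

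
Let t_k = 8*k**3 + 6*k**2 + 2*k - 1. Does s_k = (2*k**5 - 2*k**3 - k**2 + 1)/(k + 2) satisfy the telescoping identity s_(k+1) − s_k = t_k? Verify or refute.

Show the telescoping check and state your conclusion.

Invalid: residual (-6*k**4 - 24*k**3 - 14*k**2 - 4*k + 3)/(k**2 + 5*k + 6) ≠ 0.

s_(k+1) = (2*(k + 1)**5 - 2*(k + 1)**3 - (k + 1)**2 + 1)/(k + 3)
s_(k+1) − s_k = (8*k**5 + 40*k**4 + 56*k**3 + 31*k**2 + 3*k - 3)/(k**2 + 5*k + 6)
(s_(k+1) − s_k) − t_k = (-6*k**4 - 24*k**3 - 14*k**2 - 4*k + 3)/(k**2 + 5*k + 6)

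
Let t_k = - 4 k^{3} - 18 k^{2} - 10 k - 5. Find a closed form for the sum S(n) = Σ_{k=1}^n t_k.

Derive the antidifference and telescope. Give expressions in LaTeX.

Ratio r(k) = (4*k**3 + 30*k**2 + 58*k + 37)/(4*k**3 + 18*k**2 + 10*k + 5).
Normal form (A,B,C) = (1, 1, k**3 + 9*k**2/2 + 5*k/2 + 5/4).
Set up (1)·f(k+1) − (1)·f(k) − (k**3 + 9*k**2/2 + 5*k/2 + 5/4) = 0.
d = 4 from the (0,0,3) case.
A polynomial solution: f(k) = k*(k**3 + 4*k**2 - 3*k + 3)/4.
Certificate R = B(k−1)f/C = k*(k**3 + 4*k**2 - 3*k + 3)/(4*k**3 + 18*k**2 + 10*k + 5) gives s_k = k*(-k**3 - 4*k**2 + 3*k - 3).
s_(k+1) − s_k = -4*k**3 - 18*k**2 - 10*k - 5 = t_k.
s_(n+1) = -n**4 - 8*n**3 - 15*n**2 - 13*n - 5 and s_(1) = -5, so S(n) = n*(-n**3 - 8*n**2 - 15*n - 13).

S(n) = n \left(- n^{3} - 8 n^{2} - 15 n - 13\right)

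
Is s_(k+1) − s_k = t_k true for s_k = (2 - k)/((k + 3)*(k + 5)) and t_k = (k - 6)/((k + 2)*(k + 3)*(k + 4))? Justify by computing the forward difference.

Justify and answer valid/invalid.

s_(k+1) = (1 - k)/((k + 4)*(k + 6))
s_(k+1) − s_k = (k**2 - 3*k - 33)/(k**4 + 18*k**3 + 119*k**2 + 342*k + 360)
(s_(k+1) − s_k) − t_k = 3*(-2*k**2 - k + 38)/(k**5 + 20*k**4 + 155*k**3 + 580*k**2 + 1044*k + 720)

Invalid: residual 3*(-2*k**2 - k + 38)/(k**5 + 20*k**4 + 155*k**3 + 580*k**2 + 1044*k + 720) ≠ 0.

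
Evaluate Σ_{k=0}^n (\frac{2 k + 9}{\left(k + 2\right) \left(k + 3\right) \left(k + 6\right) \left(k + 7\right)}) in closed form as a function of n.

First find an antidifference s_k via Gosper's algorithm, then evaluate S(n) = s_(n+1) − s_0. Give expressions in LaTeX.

Ratio r(k) = (k + 2)*(k + 6)*(2*k + 11)/((k + 4)*(k + 8)*(2*k + 9)).
So A=k + 2 and B=k + 8, with C=k**3 + 27*k**2/2 + 121*k/2 + 90.
Need (k + 2)·f(k+1) − (k + 7)·f(k) = k**3 + 27*k**2/2 + 121*k/2 + 90.
deg f ≤ 5 (via 1,1,3).
Solve for f: f(k) = k*(k + 3)*(k + 4)*(k + 5)*(k + 8)/24 (degree 5 ≤ 5).
So s_k = (B(k−1)f/C)·t_k = (k*(k + 3)*(k + 7)*(k + 8)/(12*(2*k + 9)))·t_k = k*(k + 8)/(12*(k**2 + 8*k + 12)).
Verify: (2*k + 9)/(k**4 + 18*k**3 + 113*k**2 + 288*k + 252) matches t_k.
Evaluate: s_(n+1) = (n**2 + 10*n + 9)/(12*(n**2 + 10*n + 21)); subtract s_(0) = 0 ⇒ S(n) = (n**2 + 10*n + 9)/(12*(n**2 + 10*n + 21)).

S(n) = \frac{n^{2} + 10 n + 9}{12 \left(n^{2} + 10 n + 21\right)}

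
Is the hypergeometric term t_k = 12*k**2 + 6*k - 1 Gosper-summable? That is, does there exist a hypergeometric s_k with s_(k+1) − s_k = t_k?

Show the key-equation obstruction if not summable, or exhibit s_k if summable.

Yes. s_k = k*(4*k**2 - 3*k - 2).

The ratio is (12*k**2 + 30*k + 17)/(12*k**2 + 6*k - 1).
A = 1, B = 1, C = k**2 + k/2 - 1/12.
f must satisfy (1)·f(k+1) − (1)·f(k) = k**2 + k/2 - 1/12.
deg f ≤ 3 (via 0,0,2).
Match coefficients ⇒ f(k) = k*(4*k**2 - 3*k - 2)/12.
Get s_k = R·t_k = k*(4*k**2 - 3*k - 2) with R(k) = B(k−1)f(k)/C(k) = k*(4*k**2 - 3*k - 2)/(12*k**2 + 6*k - 1).
s_(k+1) − s_k = 12*k**2 + 6*k - 1 = t_k.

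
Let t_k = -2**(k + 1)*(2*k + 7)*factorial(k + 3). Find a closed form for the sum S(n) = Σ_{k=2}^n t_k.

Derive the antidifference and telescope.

S(n) = -4*2**n*factorial(n + 4) + 960

t_(k+1)/t_k = 2*(k + 4)*(2*k + 9)/(2*k + 7).
Normal form (A,B,C) = (2*k + 8, 1, k + 7/2).
Key eq: (2*k + 8)·f(k+1) = (1)·f(k) + (k + 7/2).
deg f ≤ 0 (via 1,0,1).
Solving with deg f ≤ 0: f(k) = 1/2.
Get s_k = R·t_k = -2**(k + 1)*factorial(k + 3) with R(k) = B(k−1)f(k)/C(k) = 1/(2*k + 7).
Verify: -2**(k + 1)*(2*k + 7)*factorial(k + 3) matches t_k.
Evaluate: s_(n+1) = -2**(n + 2)*factorial(n + 4); subtract s_(2) = -960 ⇒ S(n) = -4*2**n*factorial(n + 4) + 960.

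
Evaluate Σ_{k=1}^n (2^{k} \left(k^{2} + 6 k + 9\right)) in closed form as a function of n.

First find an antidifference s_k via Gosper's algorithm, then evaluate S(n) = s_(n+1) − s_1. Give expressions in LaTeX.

S(n) = 2 \cdot 2^{n} n^{2} + 8 \cdot 2^{n} n + 12 \cdot 2^{n} - 12

The ratio is 2*(k**2 + 8*k + 16)/(k**2 + 6*k + 9).
Take A(k)=2, B(k)=1, C(k)=k**2 + 6*k + 9.
Key eq: (2)·f(k+1) = (1)·f(k) + (k**2 + 6*k + 9).
d = 2 from the (0,0,2) case.
Solve for f: f(k) = k**2 + 2*k + 3 (degree 2 ≤ 2).
Get s_k = R·t_k = 2**k*(k**2 + 2*k + 3) with R(k) = B(k−1)f(k)/C(k) = (k**2 + 2*k + 3)/(k + 3)**2.
Verify: 2**k*(k**2 + 6*k + 9) matches t_k.
s_(n+1) = 2**(n + 1)*(n**2 + 4*n + 6) and s_(1) = 12, so S(n) = 2*2**n*n**2 + 8*2**n*n + 12*2**n - 12.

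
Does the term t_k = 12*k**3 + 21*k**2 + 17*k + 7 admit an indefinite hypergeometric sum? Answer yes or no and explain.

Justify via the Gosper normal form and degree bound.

Yes. s_k = k*(3*k**3 + k**2 + k + 2).

t_(k+1)/t_k = (12*k**3 + 57*k**2 + 95*k + 57)/(12*k**3 + 21*k**2 + 17*k + 7).
Factor: A=1; B=1; C=k**3 + 7*k**2/4 + 17*k/12 + 7/12.
f must satisfy (1)·f(k+1) − (1)·f(k) = k**3 + 7*k**2/4 + 17*k/12 + 7/12.
Degrees (0,0,3) ⇒ d ≤ 4.
Coefficient equations give f(k) = k*(3*k**3 + k**2 + k + 2)/12.
R(k) = B(k−1)·f(k)/C(k) = k*(3*k**3 + k**2 + k + 2)/(12*k**3 + 21*k**2 + 17*k + 7); s_k = R·t_k = k*(3*k**3 + k**2 + k + 2).
Δs = 12*k**3 + 21*k**2 + 17*k + 7, as required.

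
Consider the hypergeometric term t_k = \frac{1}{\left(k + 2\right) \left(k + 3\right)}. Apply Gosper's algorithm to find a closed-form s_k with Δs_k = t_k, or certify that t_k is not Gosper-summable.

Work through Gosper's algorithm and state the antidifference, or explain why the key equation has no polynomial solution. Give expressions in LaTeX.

r(k) = (k + 2)/(k + 4) after simplifying.
Gosper form: A/B · C(k+1)/C(k) with A=k + 2, B=k + 4, C=1.
Solve (k + 2)·f(k+1) − (k + 3)·f(k) = 1.
d = 1 from the (1,1,0) case.
Coefficient equations give f(k) = k/2.
Get s_k = R·t_k = k/(2*(k + 2)) with R(k) = B(k−1)f(k)/C(k) = k*(k + 3)/2.
s_(k+1) − s_k = 1/(k**2 + 5*k + 6) = t_k.

s_k = \frac{k}{2 \left(k + 2\right)}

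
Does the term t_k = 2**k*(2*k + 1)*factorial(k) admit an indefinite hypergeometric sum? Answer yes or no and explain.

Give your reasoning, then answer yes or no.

t_(k+1)/t_k = 2*(k + 1)*(2*k + 3)/(2*k + 1).
A = 2*k + 2, B = 1, C = k + 1/2.
Key eq: (2*k + 2)·f(k+1) = (1)·f(k) + (k + 1/2).
d = 0 from the (1,0,1) case.
Coefficient equations give f(k) = 1/2.
So s_k = (B(k−1)f/C)·t_k = (1/(2*k + 1))·t_k = 2**k*factorial(k).
Verify: 2**k*(2*k + 1)*factorial(k) matches t_k.

Yes. s_k = 2**k*factorial(k).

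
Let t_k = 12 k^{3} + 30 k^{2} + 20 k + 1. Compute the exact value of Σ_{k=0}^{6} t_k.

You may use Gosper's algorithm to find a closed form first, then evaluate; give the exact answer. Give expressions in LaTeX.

The ratio is (12*k**3 + 66*k**2 + 116*k + 63)/(12*k**3 + 30*k**2 + 20*k + 1).
A = 1, B = 1, C = k**3 + 5*k**2/2 + 5*k/3 + 1/12.
Key eq: (1)·f(k+1) = (1)·f(k) + (k**3 + 5*k**2/2 + 5*k/3 + 1/12).
From deg A=0, deg B=0, deg C=3: d=4.
Match coefficients ⇒ f(k) = k*(3*k**3 + 4*k**2 - 2*k - 4)/12.
R(k) = B(k−1)·f(k)/C(k) = k*(3*k**3 + 4*k**2 - 2*k - 4)/(12*k**3 + 30*k**2 + 20*k + 1); s_k = R·t_k = k*(3*k**3 + 4*k**2 - 2*k - 4).
Verify: 12*k**3 + 30*k**2 + 20*k + 1 matches t_k.
Telescoping: Σ = s_(7) − s_(0) = 8449 − (0) = 8449.

Σ = 8449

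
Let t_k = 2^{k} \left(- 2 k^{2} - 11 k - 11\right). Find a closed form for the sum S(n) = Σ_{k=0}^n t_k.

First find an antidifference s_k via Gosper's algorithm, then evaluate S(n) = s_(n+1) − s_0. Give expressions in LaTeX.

S(n) = - 4 \cdot 2^{n} n^{2} - 14 \cdot 2^{n} n - 12 \cdot 2^{n} + 1

t_(k+1)/t_k = 2*(2*k**2 + 15*k + 24)/(2*k**2 + 11*k + 11).
Gosper form: A/B · C(k+1)/C(k) with A=2, B=1, C=k**2 + 11*k/2 + 11/2.
f must satisfy (2)·f(k+1) − (1)·f(k) = k**2 + 11*k/2 + 11/2.
From deg A=0, deg B=0, deg C=2: d=2.
Solving with deg f ≤ 2: f(k) = (k + 1)*(2*k + 1)/2.
R(k) = B(k−1)·f(k)/C(k) = (k + 1)*(2*k + 1)/(2*k**2 + 11*k + 11); s_k = R·t_k = 2**k*(-2*k**2 - 3*k - 1).
Δs = 2**k*(-2*k**2 - 11*k - 11), as required.
Evaluate: s_(n+1) = 2**(n + 1)*(-2*n**2 - 7*n - 6); subtract s_(0) = -1 ⇒ S(n) = -4*2**n*n**2 - 14*2**n*n - 12*2**n + 1.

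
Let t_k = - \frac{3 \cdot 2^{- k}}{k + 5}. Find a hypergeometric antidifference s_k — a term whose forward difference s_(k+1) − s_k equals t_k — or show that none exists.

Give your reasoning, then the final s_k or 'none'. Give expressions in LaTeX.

r(k) = (k + 5)/(2*(k + 6)) after simplifying.
Factor: A=k/2 + 5/2; B=k + 6; C=1.
Need (k/2 + 5/2)·f(k+1) − (k + 5)·f(k) = 1.
deg f ≤ -1 (via 1,1,0).
Negative degree bound (-1): no f exists, t_k not Gosper-summable.

none (Gosper's algorithm certifies no s_k)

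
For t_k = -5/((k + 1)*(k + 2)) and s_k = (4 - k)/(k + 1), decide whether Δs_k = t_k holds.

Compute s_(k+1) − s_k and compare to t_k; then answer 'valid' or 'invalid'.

valid (s_(k+1) − s_k reduces to t_k)

s_(k+1) = (3 - k)/(k + 2)
s_(k+1) − s_k = -5/(k**2 + 3*k + 2)
(s_(k+1) − s_k) − t_k = 0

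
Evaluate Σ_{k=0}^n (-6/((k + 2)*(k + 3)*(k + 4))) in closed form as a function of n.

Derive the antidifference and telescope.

S(n) = (-n**2 - 7*n - 6)/(2*(n**2 + 7*n + 12))

r(k) = (k + 2)/(k + 5) after simplifying.
Gosper form: A/B · C(k+1)/C(k) with A=k + 2, B=k + 5, C=1.
Set up (k + 2)·f(k+1) − (k + 4)·f(k) − (1) = 0.
From deg A=1, deg B=1, deg C=0: d=2.
Solve for f: f(k) = k*(k + 5)/12 (degree 2 ≤ 2).
Then R = B(k−1)f/C = k*(k + 4)*(k + 5)/12, so s_k = R(k)·t_k = k*(-k - 5)/(2*(k + 2)*(k + 3)).
Δs = -6/(k**3 + 9*k**2 + 26*k + 24), as required.
Evaluate: s_(n+1) = (-n**2 - 7*n - 6)/(2*(n**2 + 7*n + 12)); subtract s_(0) = 0 ⇒ S(n) = (-n**2 - 7*n - 6)/(2*(n**2 + 7*n + 12)).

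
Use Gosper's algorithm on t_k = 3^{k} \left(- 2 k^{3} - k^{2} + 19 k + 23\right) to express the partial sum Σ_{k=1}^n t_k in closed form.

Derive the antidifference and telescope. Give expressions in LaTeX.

S(n) = - 3 \cdot 3^{n} n^{3} + 3 \cdot 3^{n} n^{2} + 21 \cdot 3^{n} n + 27 \cdot 3^{n} - 27

The ratio is 3*(2*k**3 + 7*k**2 - 11*k - 39)/(2*k**3 + k**2 - 19*k - 23).
Factor: A=3; B=1; C=k**3 + k**2/2 - 19*k/2 - 23/2.
Set up (3)·f(k+1) − (1)·f(k) − (k**3 + k**2/2 - 19*k/2 - 23/2) = 0.
deg f ≤ 3 (via 0,0,3).
A polynomial solution: f(k) = (k**3 - 4*k**2 - 2*k - 4)/2.
Certificate R = B(k−1)f/C = (k**3 - 4*k**2 - 2*k - 4)/(2*k**3 + k**2 - 19*k - 23) gives s_k = 3**k*(-k**3 + 4*k**2 + 2*k + 4).
Δs = 3**k*(-2*k**3 - k**2 + 19*k + 23), as required.
Σ_(k=1)^n t_k = s_(n+1) − s_(1) = (3**(n + 1)*(-n**3 + n**2 + 7*n + 9)) − (27), i.e. -3*3**n*n**3 + 3*3**n*n**2 + 21*3**n*n + 27*3**n - 27.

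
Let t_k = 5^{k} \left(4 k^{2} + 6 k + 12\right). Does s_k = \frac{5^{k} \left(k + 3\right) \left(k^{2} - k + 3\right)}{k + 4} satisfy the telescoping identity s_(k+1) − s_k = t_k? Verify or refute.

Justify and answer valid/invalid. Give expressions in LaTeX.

Invalid: residual \frac{5^{k} \left(- 4 k^{3} - 21 k^{2} - 37 k - 45\right)}{k^{2} + 9 k + 20} ≠ 0.

s_(k+1) = 5**(k + 1)*(k + 4)*(-k + (k + 1)**2 + 2)/(k + 5)
s_(k+1) − s_k = 5**k*(4*k**4 + 38*k**3 + 125*k**2 + 191*k + 195)/(k**2 + 9*k + 20)
(s_(k+1) − s_k) − t_k = 5**k*(-4*k**3 - 21*k**2 - 37*k - 45)/(k**2 + 9*k + 20)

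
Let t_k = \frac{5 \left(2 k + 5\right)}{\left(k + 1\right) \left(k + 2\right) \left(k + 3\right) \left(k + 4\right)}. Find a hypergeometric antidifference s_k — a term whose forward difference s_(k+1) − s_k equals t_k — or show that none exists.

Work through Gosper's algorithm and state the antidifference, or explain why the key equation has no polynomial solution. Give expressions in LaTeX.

r(k) = (k + 1)*(2*k + 7)/((k + 5)*(2*k + 5)) after simplifying.
Gosper form: A/B · C(k+1)/C(k) with A=k + 1, B=k + 5, C=k + 5/2.
Solve (k + 1)·f(k+1) − (k + 4)·f(k) = k + 5/2.
Bound: deg f ≤ 3.
Solving with deg f ≤ 3: f(k) = k*(k + 2)*(k + 4)/6.
R(k) = B(k−1)·f(k)/C(k) = k*(k + 2)*(k + 4)**2/(3*(2*k + 5)); s_k = R·t_k = 5*k*(k + 4)/(3*(k**2 + 4*k + 3)).
Verify: 5*(2*k + 5)/(k**4 + 10*k**3 + 35*k**2 + 50*k + 24) matches t_k.

s_k = \frac{5 k \left(k + 4\right)}{3 \left(k^{2} + 4 k + 3\right)}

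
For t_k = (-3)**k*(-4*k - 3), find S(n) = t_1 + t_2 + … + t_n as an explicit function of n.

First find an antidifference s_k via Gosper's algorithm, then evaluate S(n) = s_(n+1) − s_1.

r(k) = 3*(-4*k - 7)/(4*k + 3) after simplifying.
Gosper form: A/B · C(k+1)/C(k) with A=-3, B=1, C=k + 3/4.
Key eq: (-3)·f(k+1) = (1)·f(k) + (k + 3/4).
Degrees (0,0,1) ⇒ d ≤ 1.
A polynomial solution: f(k) = -k/4.
Certificate R = B(k−1)f/C = -k/(4*k + 3) gives s_k = (-3)**k*k.
Δs = (-3)**k*(-4*k - 3), as required.
Σ_(k=1)^n t_k = s_(n+1) − s_(1) = ((-3)**(n + 1)*(n + 1)) − (-3), i.e. -3*(-3)**n*n - 3*(-3)**n + 3.

S(n) = -3*(-3)**n*n - 3*(-3)**n + 3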